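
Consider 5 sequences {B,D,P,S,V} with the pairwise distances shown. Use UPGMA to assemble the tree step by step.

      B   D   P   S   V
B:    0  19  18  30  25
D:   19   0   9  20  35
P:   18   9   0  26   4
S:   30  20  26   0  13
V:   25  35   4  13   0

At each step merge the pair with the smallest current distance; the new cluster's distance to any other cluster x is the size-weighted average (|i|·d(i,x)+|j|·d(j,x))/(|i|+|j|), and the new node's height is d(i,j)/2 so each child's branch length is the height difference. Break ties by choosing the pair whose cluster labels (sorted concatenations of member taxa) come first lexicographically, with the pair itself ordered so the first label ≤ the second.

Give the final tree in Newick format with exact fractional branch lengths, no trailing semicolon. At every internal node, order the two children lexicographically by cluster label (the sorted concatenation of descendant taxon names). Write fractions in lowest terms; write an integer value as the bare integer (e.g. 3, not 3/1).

step 1: merge (P,V) at d=4; branch lengths P→2, V→2; new cluster PV
  updated: d(B,PV)=43/2, d(D,PV)=22, d(PV,S)=39/2
step 2: merge (B,D) at d=19; branch lengths B→19/2, D→19/2; new cluster BD
  updated: d(BD,PV)=87/4, d(BD,S)=25
step 3: merge (PV,S) at d=39/2; branch lengths PV→31/4, S→39/4; new cluster PSV
  updated: d(BD,PSV)=137/6
step 4: merge (BD,PSV) at d=137/6; branch lengths BD→23/12, PSV→5/3; new cluster BDPSV
final tree: ((B:19/2,D:19/2):23/12,((P:2,V:2):31/4,S:39/4):5/3)
total length: 529/12

((B:19/2,D:19/2):23/12,((P:2,V:2):31/4,S:39/4):5/3)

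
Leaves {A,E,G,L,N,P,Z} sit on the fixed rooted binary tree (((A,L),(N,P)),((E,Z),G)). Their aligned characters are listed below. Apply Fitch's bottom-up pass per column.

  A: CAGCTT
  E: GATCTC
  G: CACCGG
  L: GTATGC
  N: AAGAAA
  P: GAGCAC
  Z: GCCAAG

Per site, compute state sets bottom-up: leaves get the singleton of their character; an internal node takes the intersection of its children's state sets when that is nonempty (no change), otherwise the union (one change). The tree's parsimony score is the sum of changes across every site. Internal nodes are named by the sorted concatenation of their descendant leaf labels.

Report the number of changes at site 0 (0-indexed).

3

AL@0: {C} ∪ {G} = {C,G} (union, +1)
NP@0: {A} ∪ {G} = {A,G} (union, +1)
ALNP@0: {C,G} ∩ {A,G} = {G} (intersection, +0)
EZ@0: {G} ∩ {G} = {G} (intersection, +0)
EGZ@0: {G} ∪ {C} = {C,G} (union, +1)
AEGLNPZ@0: {G} ∩ {C,G} = {G} (intersection, +0)
AL@1: {A} ∪ {T} = {A,T} (union, +1)
NP@1: {A} ∩ {A} = {A} (intersection, +0)
ALNP@1: {A,T} ∩ {A} = {A} (intersection, +0)
EZ@1: {A} ∪ {C} = {A,C} (union, +1)
EGZ@1: {A,C} ∩ {A} = {A} (intersection, +0)
AEGLNPZ@1: {A} ∩ {A} = {A} (intersection, +0)
AL@2: {G} ∪ {A} = {A,G} (union, +1)
NP@2: {G} ∩ {G} = {G} (intersection, +0)
ALNP@2: {A,G} ∩ {G} = {G} (intersection, +0)
EZ@2: {T} ∪ {C} = {C,T} (union, +1)
EGZ@2: {C,T} ∩ {C} = {C} (intersection, +0)
AEGLNPZ@2: {G} ∪ {C} = {C,G} (union, +1)
AL@3: {C} ∪ {T} = {C,T} (union, +1)
NP@3: {A} ∪ {C} = {A,C} (union, +1)
ALNP@3: {C,T} ∩ {A,C} = {C} (intersection, +0)
EZ@3: {C} ∪ {A} = {A,C} (union, +1)
EGZ@3: {A,C} ∩ {C} = {C} (intersection, +0)
AEGLNPZ@3: {C} ∩ {C} = {C} (intersection, +0)
AL@4: {T} ∪ {G} = {G,T} (union, +1)
NP@4: {A} ∩ {A} = {A} (intersection, +0)
ALNP@4: {G,T} ∪ {A} = {A,G,T} (union, +1)
EZ@4: {T} ∪ {A} = {A,T} (union, +1)
EGZ@4: {A,T} ∪ {G} = {A,G,T} (union, +1)
AEGLNPZ@4: {A,G,T} ∩ {A,G,T} = {A,G,T} (intersection, +0)
AL@5: {T} ∪ {C} = {C,T} (union, +1)
NP@5: {A} ∪ {C} = {A,C} (union, +1)
ALNP@5: {C,T} ∩ {A,C} = {C} (intersection, +0)
EZ@5: {C} ∪ {G} = {C,G} (union, +1)
EGZ@5: {C,G} ∩ {G} = {G} (intersection, +0)
AEGLNPZ@5: {C} ∪ {G} = {C,G} (union, +1)
per-site changes: [3, 2, 3, 3, 4, 4]; total = 19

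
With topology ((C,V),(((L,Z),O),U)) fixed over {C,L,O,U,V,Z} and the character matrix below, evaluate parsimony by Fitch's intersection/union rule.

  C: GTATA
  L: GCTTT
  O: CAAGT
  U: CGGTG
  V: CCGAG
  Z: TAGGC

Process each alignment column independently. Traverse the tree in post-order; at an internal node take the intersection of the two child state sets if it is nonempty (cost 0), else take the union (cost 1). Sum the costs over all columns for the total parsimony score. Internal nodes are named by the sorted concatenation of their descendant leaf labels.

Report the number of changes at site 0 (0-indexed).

3

CV@0: {G} ∪ {C} = {C,G} (union, +1)
LZ@0: {G} ∪ {T} = {G,T} (union, +1)
LOZ@0: {G,T} ∪ {C} = {C,G,T} (union, +1)
LOUZ@0: {C,G,T} ∩ {C} = {C} (intersection, +0)
CLOUVZ@0: {C,G} ∩ {C} = {C} (intersection, +0)
CV@1: {T} ∪ {C} = {C,T} (union, +1)
LZ@1: {C} ∪ {A} = {A,C} (union, +1)
LOZ@1: {A,C} ∩ {A} = {A} (intersection, +0)
LOUZ@1: {A} ∪ {G} = {A,G} (union, +1)
CLOUVZ@1: {C,T} ∪ {A,G} = {A,C,G,T} (union, +1)
CV@2: {A} ∪ {G} = {A,G} (union, +1)
LZ@2: {T} ∪ {G} = {G,T} (union, +1)
LOZ@2: {G,T} ∪ {A} = {A,G,T} (union, +1)
LOUZ@2: {A,G,T} ∩ {G} = {G} (intersection, +0)
CLOUVZ@2: {A,G} ∩ {G} = {G} (intersection, +0)
CV@3: {T} ∪ {A} = {A,T} (union, +1)
LZ@3: {T} ∪ {G} = {G,T} (union, +1)
LOZ@3: {G,T} ∩ {G} = {G} (intersection, +0)
LOUZ@3: {G} ∪ {T} = {G,T} (union, +1)
CLOUVZ@3: {A,T} ∩ {G,T} = {T} (intersection, +0)
CV@4: {A} ∪ {G} = {A,G} (union, +1)
LZ@4: {T} ∪ {C} = {C,T} (union, +1)
LOZ@4: {C,T} ∩ {T} = {T} (intersection, +0)
LOUZ@4: {T} ∪ {G} = {G,T} (union, +1)
CLOUVZ@4: {A,G} ∩ {G,T} = {G} (intersection, +0)
per-site changes: [3, 4, 3, 3, 3]; total = 16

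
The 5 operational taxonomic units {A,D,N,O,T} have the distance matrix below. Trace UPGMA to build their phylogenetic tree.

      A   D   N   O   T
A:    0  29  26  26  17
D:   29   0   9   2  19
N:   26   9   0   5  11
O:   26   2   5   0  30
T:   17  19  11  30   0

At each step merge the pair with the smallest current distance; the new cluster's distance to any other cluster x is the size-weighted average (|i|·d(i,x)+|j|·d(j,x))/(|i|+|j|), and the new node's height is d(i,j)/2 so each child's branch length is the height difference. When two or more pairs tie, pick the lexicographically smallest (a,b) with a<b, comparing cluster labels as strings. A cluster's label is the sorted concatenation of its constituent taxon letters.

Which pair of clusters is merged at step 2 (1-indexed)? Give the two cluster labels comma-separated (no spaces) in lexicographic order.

step 1: merge (D,O) at d=2; branch lengths D→1, O→1; new cluster DO
  updated: d(A,DO)=55/2, d(DO,N)=7, d(DO,T)=49/2
step 2: merge (DO,N) at d=7; branch lengths DO→5/2, N→7/2; new cluster DNO
  updated: d(A,DNO)=27, d(DNO,T)=20
step 3: merge (A,T) at d=17; branch lengths A→17/2, T→17/2; new cluster AT
  updated: d(AT,DNO)=47/2
step 4: merge (AT,DNO) at d=47/2; branch lengths AT→13/4, DNO→33/4; new cluster ADNOT
final tree: ((A:17/2,T:17/2):13/4,((D:1,O:1):5/2,N:7/2):33/4)
total length: 73/2

DO,N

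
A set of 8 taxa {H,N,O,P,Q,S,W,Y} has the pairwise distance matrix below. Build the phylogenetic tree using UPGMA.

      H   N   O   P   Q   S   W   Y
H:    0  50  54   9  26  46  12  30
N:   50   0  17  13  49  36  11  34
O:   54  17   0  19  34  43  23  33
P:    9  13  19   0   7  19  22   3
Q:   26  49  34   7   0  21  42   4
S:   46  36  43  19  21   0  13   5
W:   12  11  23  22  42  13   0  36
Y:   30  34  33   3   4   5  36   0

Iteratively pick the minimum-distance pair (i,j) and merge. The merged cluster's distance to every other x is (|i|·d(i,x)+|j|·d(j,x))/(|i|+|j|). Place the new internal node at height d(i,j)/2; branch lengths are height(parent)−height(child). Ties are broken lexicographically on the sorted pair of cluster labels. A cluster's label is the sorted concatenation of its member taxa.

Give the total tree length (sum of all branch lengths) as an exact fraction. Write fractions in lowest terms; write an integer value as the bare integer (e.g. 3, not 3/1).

iteration 1: select P,Y (d=3); attach at lengths (3/2, 3/2); label the merged cluster PY
  updated: d(H,PY)=39/2, d(N,PY)=47/2, d(O,PY)=26, d(PY,Q)=11/2, d(PY,S)=12, d(PY,W)=29
iteration 2: select PY,Q (d=11/2); attach at lengths (5/4, 11/4); label the merged cluster PQY
  updated: d(H,PQY)=65/3, d(N,PQY)=32, d(O,PQY)=86/3, d(PQY,S)=15, d(PQY,W)=100/3
iteration 3: select N,W (d=11); attach at lengths (11/2, 11/2); label the merged cluster NW
  updated: d(H,NW)=31, d(NW,O)=20, d(NW,PQY)=98/3, d(NW,S)=49/2
iteration 4: select PQY,S (d=15); attach at lengths (19/4, 15/2); label the merged cluster PQSY
  updated: d(H,PQSY)=111/4, d(NW,PQSY)=245/8, d(O,PQSY)=129/4
iteration 5: select NW,O (d=20); attach at lengths (9/2, 10); label the merged cluster NOW
  updated: d(H,NOW)=116/3, d(NOW,PQSY)=187/6
iteration 6: select H,PQSY (d=111/4); attach at lengths (111/8, 51/8); label the merged cluster HPQSY
  updated: d(HPQSY,NOW)=98/3
iteration 7: select HPQSY,NOW (d=98/3); attach at lengths (59/24, 19/3); label the merged cluster HNOPQSWY
final tree: ((H:111/8,(((P:3/2,Y:3/2):5/4,Q:11/4):19/4,S:15/2):51/8):59/24,((N:11/2,W:11/2):9/2,O:10):19/3)
total length: 1771/24

1771/24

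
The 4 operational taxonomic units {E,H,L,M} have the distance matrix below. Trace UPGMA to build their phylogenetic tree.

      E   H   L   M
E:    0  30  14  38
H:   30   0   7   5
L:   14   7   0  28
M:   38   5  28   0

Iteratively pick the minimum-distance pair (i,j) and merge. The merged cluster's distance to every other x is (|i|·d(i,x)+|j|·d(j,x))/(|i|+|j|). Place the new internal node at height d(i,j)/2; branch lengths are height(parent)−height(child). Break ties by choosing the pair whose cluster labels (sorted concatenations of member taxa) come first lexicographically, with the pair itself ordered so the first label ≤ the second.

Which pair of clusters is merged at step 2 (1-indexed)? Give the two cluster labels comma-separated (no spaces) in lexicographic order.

E,L

1. join H+M (d=5) ⇒ HM; edges |H|=5/2, |M|=5/2
  updated: d(E,HM)=34, d(HM,L)=35/2
2. join E+L (d=14) ⇒ EL; edges |E|=7, |L|=7
  updated: d(EL,HM)=103/4
3. join EL+HM (d=103/4) ⇒ EHLM; edges |EL|=47/8, |HM|=83/8
final tree: ((E:7,L:7):47/8,(H:5/2,M:5/2):83/8)
total length: 141/4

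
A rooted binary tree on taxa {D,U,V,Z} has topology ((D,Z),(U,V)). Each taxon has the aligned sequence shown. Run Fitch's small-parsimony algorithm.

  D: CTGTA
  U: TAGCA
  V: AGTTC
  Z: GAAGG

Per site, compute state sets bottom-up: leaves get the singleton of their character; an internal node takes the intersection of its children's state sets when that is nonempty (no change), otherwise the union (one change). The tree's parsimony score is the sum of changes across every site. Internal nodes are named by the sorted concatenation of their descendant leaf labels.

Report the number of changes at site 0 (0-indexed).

[col 0] DZ: children D:{C}, Z:{G} ∪→ {C,G}; cost 1
[col 0] UV: children U:{T}, V:{A} ∪→ {A,T}; cost 1
[col 0] DUVZ: children DZ:{C,G}, UV:{A,T} ∪→ {A,C,G,T}; cost 1
[col 1] DZ: children D:{T}, Z:{A} ∪→ {A,T}; cost 1
[col 1] UV: children U:{A}, V:{G} ∪→ {A,G}; cost 1
[col 1] DUVZ: children DZ:{A,T}, UV:{A,G} ∩→ {A}; cost 0
[col 2] DZ: children D:{G}, Z:{A} ∪→ {A,G}; cost 1
[col 2] UV: children U:{G}, V:{T} ∪→ {G,T}; cost 1
[col 2] DUVZ: children DZ:{A,G}, UV:{G,T} ∩→ {G}; cost 0
[col 3] DZ: children D:{T}, Z:{G} ∪→ {G,T}; cost 1
[col 3] UV: children U:{C}, V:{T} ∪→ {C,T}; cost 1
[col 3] DUVZ: children DZ:{G,T}, UV:{C,T} ∩→ {T}; cost 0
[col 4] DZ: children D:{A}, Z:{G} ∪→ {A,G}; cost 1
[col 4] UV: children U:{A}, V:{C} ∪→ {A,C}; cost 1
[col 4] DUVZ: children DZ:{A,G}, UV:{A,C} ∩→ {A}; cost 0
per-site changes: [3, 2, 2, 2, 2]; total = 11

3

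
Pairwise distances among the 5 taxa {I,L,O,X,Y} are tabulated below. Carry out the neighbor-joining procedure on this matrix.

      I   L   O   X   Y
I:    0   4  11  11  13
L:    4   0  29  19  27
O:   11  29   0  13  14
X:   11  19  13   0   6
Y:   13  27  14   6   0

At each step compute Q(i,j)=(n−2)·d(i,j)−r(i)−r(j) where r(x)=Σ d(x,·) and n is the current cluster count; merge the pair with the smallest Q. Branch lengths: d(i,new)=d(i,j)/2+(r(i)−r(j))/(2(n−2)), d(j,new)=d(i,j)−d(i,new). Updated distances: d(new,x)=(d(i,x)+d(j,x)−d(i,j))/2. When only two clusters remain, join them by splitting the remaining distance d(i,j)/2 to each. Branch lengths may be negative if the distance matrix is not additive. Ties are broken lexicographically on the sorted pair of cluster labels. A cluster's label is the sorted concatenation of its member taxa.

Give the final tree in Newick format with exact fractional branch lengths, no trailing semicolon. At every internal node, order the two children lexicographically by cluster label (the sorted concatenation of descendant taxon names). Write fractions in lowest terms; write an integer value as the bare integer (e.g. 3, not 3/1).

((((I:-14/3,L:26/3):10,O:8):5/2,X:3/2):9/4,Y:9/4)

step 1: merge (I,L) at d=4, Q=-106; branch lengths I→-14/3, L→26/3; new cluster IL
  updated: d(IL,O)=18, d(IL,X)=13, d(IL,Y)=18
step 2: merge (IL,O) at d=18, Q=-58; branch lengths IL→10, O→8; new cluster ILO
  updated: d(ILO,X)=4, d(ILO,Y)=7
step 3: merge (ILO,X) at d=4, Q=-17; branch lengths ILO→5/2, X→3/2; new cluster ILOX
  updated: d(ILOX,Y)=9/2
step 4: merge (ILOX,Y) at d=9/2; branch lengths ILOX→9/4, Y→9/4; new cluster ILOXY
final tree: ((((I:-14/3,L:26/3):10,O:8):5/2,X:3/2):9/4,Y:9/4)
total length: 61/2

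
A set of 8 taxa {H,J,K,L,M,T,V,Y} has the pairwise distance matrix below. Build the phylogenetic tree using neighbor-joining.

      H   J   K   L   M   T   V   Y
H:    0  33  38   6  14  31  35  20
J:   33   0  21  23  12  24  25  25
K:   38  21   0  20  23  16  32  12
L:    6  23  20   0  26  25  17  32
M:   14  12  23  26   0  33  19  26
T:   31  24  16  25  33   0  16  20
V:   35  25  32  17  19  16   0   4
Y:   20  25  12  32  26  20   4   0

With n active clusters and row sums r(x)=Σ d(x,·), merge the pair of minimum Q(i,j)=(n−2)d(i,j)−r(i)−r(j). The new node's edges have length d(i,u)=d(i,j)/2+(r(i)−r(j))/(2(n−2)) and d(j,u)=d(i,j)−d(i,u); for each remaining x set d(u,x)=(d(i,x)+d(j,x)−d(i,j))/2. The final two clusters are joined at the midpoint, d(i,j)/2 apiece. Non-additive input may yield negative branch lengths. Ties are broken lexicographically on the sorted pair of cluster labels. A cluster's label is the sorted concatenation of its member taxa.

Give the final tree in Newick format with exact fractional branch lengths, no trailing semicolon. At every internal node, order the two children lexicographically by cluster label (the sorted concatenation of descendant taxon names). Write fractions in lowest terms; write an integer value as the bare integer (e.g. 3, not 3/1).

(((((H:16/3,L:2/3):251/24,(J:95/16,M:97/16):109/24):31/8,(V:29/10,Y:11/10):7):3,K:133/16):123/32,T:123/32)

1. join H+L (d=6, Q=-290) ⇒ HL; edges |H|=16/3, |L|=2/3
  updated: d(HL,J)=25, d(HL,K)=26, d(HL,M)=17, d(HL,T)=25, d(HL,V)=23, d(HL,Y)=23
2. join V+Y (d=4, Q=-209) ⇒ VY; edges |V|=29/10, |Y|=11/10
  updated: d(HL,VY)=21, d(J,VY)=23, d(K,VY)=20, d(M,VY)=41/2, d(T,VY)=16
3. join J+M (d=12, Q=-325/2) ⇒ JM; edges |J|=95/16, |M|=97/16
  updated: d(HL,JM)=15, d(JM,K)=16, d(JM,T)=45/2, d(JM,VY)=63/4
4. join HL+JM (d=15, Q=-445/4) ⇒ HJLM; edges |HL|=251/24, |JM|=109/24
  updated: d(HJLM,K)=27/2, d(HJLM,T)=65/4, d(HJLM,VY)=87/8
5. join HJLM+VY (d=87/8, Q=-263/4) ⇒ HJLMVY; edges |HJLM|=31/8, |VY|=7
  updated: d(HJLMVY,K)=181/16, d(HJLMVY,T)=171/16
6. join HJLMVY+K (d=181/16, Q=-38) ⇒ HJKLMVY; edges |HJLMVY|=3, |K|=133/16
  updated: d(HJKLMVY,T)=123/16
7. join HJKLMVY+T (d=123/16) ⇒ HJKLMTVY; edges |HJKLMVY|=123/32, |T|=123/32
final tree: (((((H:16/3,L:2/3):251/24,(J:95/16,M:97/16):109/24):31/8,(V:29/10,Y:11/10):7):3,K:133/16):123/32,T:123/32)
total length: 535/8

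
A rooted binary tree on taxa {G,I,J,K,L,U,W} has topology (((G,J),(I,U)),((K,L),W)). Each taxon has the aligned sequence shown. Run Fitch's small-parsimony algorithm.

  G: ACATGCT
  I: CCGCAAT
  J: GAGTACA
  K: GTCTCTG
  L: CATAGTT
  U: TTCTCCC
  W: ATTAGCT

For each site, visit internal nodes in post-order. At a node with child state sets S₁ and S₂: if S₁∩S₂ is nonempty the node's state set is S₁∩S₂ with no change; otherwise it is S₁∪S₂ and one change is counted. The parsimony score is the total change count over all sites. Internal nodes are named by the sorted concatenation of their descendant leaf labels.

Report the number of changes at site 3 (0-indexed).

GJ@0: {A} ∪ {G} = {A,G} (union, +1)
IU@0: {C} ∪ {T} = {C,T} (union, +1)
GIJU@0: {A,G} ∪ {C,T} = {A,C,G,T} (union, +1)
KL@0: {G} ∪ {C} = {C,G} (union, +1)
KLW@0: {C,G} ∪ {A} = {A,C,G} (union, +1)
GIJKLUW@0: {A,C,G,T} ∩ {A,C,G} = {A,C,G} (intersection, +0)
GJ@1: {C} ∪ {A} = {A,C} (union, +1)
IU@1: {C} ∪ {T} = {C,T} (union, +1)
GIJU@1: {A,C} ∩ {C,T} = {C} (intersection, +0)
KL@1: {T} ∪ {A} = {A,T} (union, +1)
KLW@1: {A,T} ∩ {T} = {T} (intersection, +0)
GIJKLUW@1: {C} ∪ {T} = {C,T} (union, +1)
GJ@2: {A} ∪ {G} = {A,G} (union, +1)
IU@2: {G} ∪ {C} = {C,G} (union, +1)
GIJU@2: {A,G} ∩ {C,G} = {G} (intersection, +0)
KL@2: {C} ∪ {T} = {C,T} (union, +1)
KLW@2: {C,T} ∩ {T} = {T} (intersection, +0)
GIJKLUW@2: {G} ∪ {T} = {G,T} (union, +1)
GJ@3: {T} ∩ {T} = {T} (intersection, +0)
IU@3: {C} ∪ {T} = {C,T} (union, +1)
GIJU@3: {T} ∩ {C,T} = {T} (intersection, +0)
KL@3: {T} ∪ {A} = {A,T} (union, +1)
KLW@3: {A,T} ∩ {A} = {A} (intersection, +0)
GIJKLUW@3: {T} ∪ {A} = {A,T} (union, +1)
GJ@4: {G} ∪ {A} = {A,G} (union, +1)
IU@4: {A} ∪ {C} = {A,C} (union, +1)
GIJU@4: {A,G} ∩ {A,C} = {A} (intersection, +0)
KL@4: {C} ∪ {G} = {C,G} (union, +1)
KLW@4: {C,G} ∩ {G} = {G} (intersection, +0)
GIJKLUW@4: {A} ∪ {G} = {A,G} (union, +1)
GJ@5: {C} ∩ {C} = {C} (intersection, +0)
IU@5: {A} ∪ {C} = {A,C} (union, +1)
GIJU@5: {C} ∩ {A,C} = {C} (intersection, +0)
KL@5: {T} ∩ {T} = {T} (intersection, +0)
KLW@5: {T} ∪ {C} = {C,T} (union, +1)
GIJKLUW@5: {C} ∩ {C,T} = {C} (intersection, +0)
GJ@6: {T} ∪ {A} = {A,T} (union, +1)
IU@6: {T} ∪ {C} = {C,T} (union, +1)
GIJU@6: {A,T} ∩ {C,T} = {T} (intersection, +0)
KL@6: {G} ∪ {T} = {G,T} (union, +1)
KLW@6: {G,T} ∩ {T} = {T} (intersection, +0)
GIJKLUW@6: {T} ∩ {T} = {T} (intersection, +0)
per-site changes: [5, 4, 4, 3, 4, 2, 3]; total = 25

3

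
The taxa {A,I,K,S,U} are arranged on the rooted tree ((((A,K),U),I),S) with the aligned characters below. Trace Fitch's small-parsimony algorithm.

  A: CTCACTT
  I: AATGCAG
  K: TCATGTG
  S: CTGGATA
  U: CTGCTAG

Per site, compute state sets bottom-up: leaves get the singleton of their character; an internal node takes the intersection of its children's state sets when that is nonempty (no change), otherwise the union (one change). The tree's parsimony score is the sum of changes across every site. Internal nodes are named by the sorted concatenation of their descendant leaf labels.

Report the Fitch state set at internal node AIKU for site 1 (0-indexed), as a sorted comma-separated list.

A,T

AK@0: {C} ∪ {T} = {C,T} (union, +1)
AKU@0: {C,T} ∩ {C} = {C} (intersection, +0)
AIKU@0: {C} ∪ {A} = {A,C} (union, +1)
AIKSU@0: {A,C} ∩ {C} = {C} (intersection, +0)
AK@1: {T} ∪ {C} = {C,T} (union, +1)
AKU@1: {C,T} ∩ {T} = {T} (intersection, +0)
AIKU@1: {T} ∪ {A} = {A,T} (union, +1)
AIKSU@1: {A,T} ∩ {T} = {T} (intersection, +0)
AK@2: {C} ∪ {A} = {A,C} (union, +1)
AKU@2: {A,C} ∪ {G} = {A,C,G} (union, +1)
AIKU@2: {A,C,G} ∪ {T} = {A,C,G,T} (union, +1)
AIKSU@2: {A,C,G,T} ∩ {G} = {G} (intersection, +0)
AK@3: {A} ∪ {T} = {A,T} (union, +1)
AKU@3: {A,T} ∪ {C} = {A,C,T} (union, +1)
AIKU@3: {A,C,T} ∪ {G} = {A,C,G,T} (union, +1)
AIKSU@3: {A,C,G,T} ∩ {G} = {G} (intersection, +0)
AK@4: {C} ∪ {G} = {C,G} (union, +1)
AKU@4: {C,G} ∪ {T} = {C,G,T} (union, +1)
AIKU@4: {C,G,T} ∩ {C} = {C} (intersection, +0)
AIKSU@4: {C} ∪ {A} = {A,C} (union, +1)
AK@5: {T} ∩ {T} = {T} (intersection, +0)
AKU@5: {T} ∪ {A} = {A,T} (union, +1)
AIKU@5: {A,T} ∩ {A} = {A} (intersection, +0)
AIKSU@5: {A} ∪ {T} = {A,T} (union, +1)
AK@6: {T} ∪ {G} = {G,T} (union, +1)
AKU@6: {G,T} ∩ {G} = {G} (intersection, +0)
AIKU@6: {G} ∩ {G} = {G} (intersection, +0)
AIKSU@6: {G} ∪ {A} = {A,G} (union, +1)
per-site changes: [2, 2, 3, 3, 3, 2, 2]; total = 17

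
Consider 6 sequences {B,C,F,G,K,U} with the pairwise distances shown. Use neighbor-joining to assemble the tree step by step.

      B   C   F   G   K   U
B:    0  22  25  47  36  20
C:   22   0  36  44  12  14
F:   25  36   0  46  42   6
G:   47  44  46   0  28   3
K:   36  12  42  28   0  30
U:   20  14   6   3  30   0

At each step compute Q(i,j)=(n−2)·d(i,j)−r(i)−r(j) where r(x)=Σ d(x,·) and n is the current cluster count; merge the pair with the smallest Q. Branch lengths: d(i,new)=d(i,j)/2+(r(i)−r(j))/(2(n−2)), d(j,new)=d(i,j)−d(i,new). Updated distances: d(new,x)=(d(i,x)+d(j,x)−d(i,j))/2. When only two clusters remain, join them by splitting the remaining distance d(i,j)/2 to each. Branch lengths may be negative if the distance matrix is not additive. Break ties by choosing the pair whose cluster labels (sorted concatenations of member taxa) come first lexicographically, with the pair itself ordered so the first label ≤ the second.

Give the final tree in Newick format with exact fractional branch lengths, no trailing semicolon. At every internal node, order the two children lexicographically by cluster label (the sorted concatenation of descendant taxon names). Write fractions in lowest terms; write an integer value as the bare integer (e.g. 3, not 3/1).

(((B:95/8,F:105/8):39/8,(C:8/3,K:28/3):85/8):87/16,(G:107/8,U:-83/8):87/16)

1. join G+U (d=3, Q=-229) ⇒ GU; edges |G|=107/8, |U|=-83/8
  updated: d(B,GU)=32, d(C,GU)=55/2, d(F,GU)=49/2, d(GU,K)=55/2
2. join C+K (d=12, Q=-179) ⇒ CK; edges |C|=8/3, |K|=28/3
  updated: d(B,CK)=23, d(CK,F)=33, d(CK,GU)=43/2
3. join B+F (d=25, Q=-225/2) ⇒ BF; edges |B|=95/8, |F|=105/8
  updated: d(BF,CK)=31/2, d(BF,GU)=63/4
4. join BF+CK (d=31/2, Q=-211/4) ⇒ BCFK; edges |BF|=39/8, |CK|=85/8
  updated: d(BCFK,GU)=87/8
5. join BCFK+GU (d=87/8) ⇒ BCFGKU; edges |BCFK|=87/16, |GU|=87/16
final tree: (((B:95/8,F:105/8):39/8,(C:8/3,K:28/3):85/8):87/16,(G:107/8,U:-83/8):87/16)
total length: 531/8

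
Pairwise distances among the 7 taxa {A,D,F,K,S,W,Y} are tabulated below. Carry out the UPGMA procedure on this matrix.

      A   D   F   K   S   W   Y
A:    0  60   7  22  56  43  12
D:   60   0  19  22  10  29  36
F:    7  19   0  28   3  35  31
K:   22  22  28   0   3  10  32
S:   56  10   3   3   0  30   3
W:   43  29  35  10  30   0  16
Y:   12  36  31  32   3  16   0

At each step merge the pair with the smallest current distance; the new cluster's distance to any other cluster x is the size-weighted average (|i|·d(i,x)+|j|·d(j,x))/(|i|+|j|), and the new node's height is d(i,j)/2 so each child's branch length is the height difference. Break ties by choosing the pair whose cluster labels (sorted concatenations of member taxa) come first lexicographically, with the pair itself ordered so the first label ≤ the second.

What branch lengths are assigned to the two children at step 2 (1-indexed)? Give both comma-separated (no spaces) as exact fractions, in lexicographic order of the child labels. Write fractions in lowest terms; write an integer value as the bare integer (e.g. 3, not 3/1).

iteration 1: select F,S (d=3); attach at lengths (3/2, 3/2); label the merged cluster FS
  updated: d(A,FS)=63/2, d(D,FS)=29/2, d(FS,K)=31/2, d(FS,W)=65/2, d(FS,Y)=17
iteration 2: select K,W (d=10); attach at lengths (5, 5); label the merged cluster KW
  updated: d(A,KW)=65/2, d(D,KW)=51/2, d(FS,KW)=24, d(KW,Y)=24
iteration 3: select A,Y (d=12); attach at lengths (6, 6); label the merged cluster AY
  updated: d(AY,D)=48, d(AY,FS)=97/4, d(AY,KW)=113/4
iteration 4: select D,FS (d=29/2); attach at lengths (29/4, 23/4); label the merged cluster DFS
  updated: d(AY,DFS)=193/6, d(DFS,KW)=49/2
iteration 5: select DFS,KW (d=49/2); attach at lengths (5, 29/4); label the merged cluster DFKSW
  updated: d(AY,DFKSW)=153/5
iteration 6: select AY,DFKSW (d=153/5); attach at lengths (93/10, 61/20); label the merged cluster ADFKSWY
final tree: ((A:6,Y:6):93/10,((D:29/4,(F:3/2,S:3/2):23/4):5,(K:5,W:5):29/4):61/20)
total length: 313/5

5,5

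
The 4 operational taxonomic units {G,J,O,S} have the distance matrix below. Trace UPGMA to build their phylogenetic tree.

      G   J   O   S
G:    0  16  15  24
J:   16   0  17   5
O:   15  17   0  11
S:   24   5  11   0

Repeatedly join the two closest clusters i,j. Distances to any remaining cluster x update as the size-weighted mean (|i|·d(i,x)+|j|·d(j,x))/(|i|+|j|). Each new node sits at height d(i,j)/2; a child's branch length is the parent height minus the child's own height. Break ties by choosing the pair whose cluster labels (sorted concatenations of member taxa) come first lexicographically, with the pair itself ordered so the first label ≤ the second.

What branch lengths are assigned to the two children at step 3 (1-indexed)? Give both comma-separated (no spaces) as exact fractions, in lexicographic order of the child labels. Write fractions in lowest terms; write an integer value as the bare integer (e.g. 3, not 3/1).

1. join J+S (d=5) ⇒ JS; edges |J|=5/2, |S|=5/2
  updated: d(G,JS)=20, d(JS,O)=14
2. join JS+O (d=14) ⇒ JOS; edges |JS|=9/2, |O|=7
  updated: d(G,JOS)=55/3
3. join G+JOS (d=55/3) ⇒ GJOS; edges |G|=55/6, |JOS|=13/6
final tree: (G:55/6,((J:5/2,S:5/2):9/2,O:7):13/6)
total length: 167/6

55/6,13/6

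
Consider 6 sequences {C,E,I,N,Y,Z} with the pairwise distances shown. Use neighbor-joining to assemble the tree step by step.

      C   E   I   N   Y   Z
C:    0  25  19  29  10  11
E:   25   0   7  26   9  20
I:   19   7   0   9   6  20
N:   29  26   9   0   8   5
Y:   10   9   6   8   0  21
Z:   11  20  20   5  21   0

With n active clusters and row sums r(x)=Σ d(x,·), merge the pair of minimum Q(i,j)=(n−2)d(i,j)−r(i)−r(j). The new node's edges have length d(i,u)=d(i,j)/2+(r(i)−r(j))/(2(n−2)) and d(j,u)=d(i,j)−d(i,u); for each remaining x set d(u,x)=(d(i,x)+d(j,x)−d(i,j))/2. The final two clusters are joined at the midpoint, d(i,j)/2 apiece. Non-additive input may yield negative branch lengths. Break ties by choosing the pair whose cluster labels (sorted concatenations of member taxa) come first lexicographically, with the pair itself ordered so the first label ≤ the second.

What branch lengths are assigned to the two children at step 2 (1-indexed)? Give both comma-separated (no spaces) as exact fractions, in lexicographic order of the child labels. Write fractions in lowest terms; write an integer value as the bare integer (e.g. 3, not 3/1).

77/12,7/12

iteration 1: select N,Z (d=5, Q=-134); attach at lengths (5/2, 5/2); label the merged cluster NZ
  updated: d(C,NZ)=35/2, d(E,NZ)=41/2, d(I,NZ)=12, d(NZ,Y)=12
iteration 2: select E,I (d=7, Q=-169/2); attach at lengths (77/12, 7/12); label the merged cluster EI
  updated: d(C,EI)=37/2, d(EI,NZ)=51/4, d(EI,Y)=4
iteration 3: select C,NZ (d=35/2, Q=-213/4); attach at lengths (155/16, 125/16); label the merged cluster CNZ
  updated: d(CNZ,EI)=55/8, d(CNZ,Y)=9/4
iteration 4: select CNZ,EI (d=55/8, Q=-105/8); attach at lengths (41/16, 69/16); label the merged cluster CEINZ
  updated: d(CEINZ,Y)=-5/16
iteration 5: select CEINZ,Y (d=-5/16); attach at lengths (-5/32, -5/32); label the merged cluster CEINYZ
final tree: (((C:155/16,(N:5/2,Z:5/2):125/16):41/16,(E:77/12,I:7/12):69/16):-5/32,Y:-5/32)
total length: 577/16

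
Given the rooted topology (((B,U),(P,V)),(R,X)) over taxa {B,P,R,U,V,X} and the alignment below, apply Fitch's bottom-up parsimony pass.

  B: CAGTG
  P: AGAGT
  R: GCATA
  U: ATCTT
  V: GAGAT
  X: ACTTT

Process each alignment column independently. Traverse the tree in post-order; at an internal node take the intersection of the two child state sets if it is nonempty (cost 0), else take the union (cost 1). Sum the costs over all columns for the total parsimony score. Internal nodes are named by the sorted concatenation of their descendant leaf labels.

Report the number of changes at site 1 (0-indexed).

[col 0] BU: children B:{C}, U:{A} ∪→ {A,C}; cost 1
[col 0] PV: children P:{A}, V:{G} ∪→ {A,G}; cost 1
[col 0] BPUV: children BU:{A,C}, PV:{A,G} ∩→ {A}; cost 0
[col 0] RX: children R:{G}, X:{A} ∪→ {A,G}; cost 1
[col 0] BPRUVX: children BPUV:{A}, RX:{A,G} ∩→ {A}; cost 0
[col 1] BU: children B:{A}, U:{T} ∪→ {A,T}; cost 1
[col 1] PV: children P:{G}, V:{A} ∪→ {A,G}; cost 1
[col 1] BPUV: children BU:{A,T}, PV:{A,G} ∩→ {A}; cost 0
[col 1] RX: children R:{C}, X:{C} ∩→ {C}; cost 0
[col 1] BPRUVX: children BPUV:{A}, RX:{C} ∪→ {A,C}; cost 1
[col 2] BU: children B:{G}, U:{C} ∪→ {C,G}; cost 1
[col 2] PV: children P:{A}, V:{G} ∪→ {A,G}; cost 1
[col 2] BPUV: children BU:{C,G}, PV:{A,G} ∩→ {G}; cost 0
[col 2] RX: children R:{A}, X:{T} ∪→ {A,T}; cost 1
[col 2] BPRUVX: children BPUV:{G}, RX:{A,T} ∪→ {A,G,T}; cost 1
[col 3] BU: children B:{T}, U:{T} ∩→ {T}; cost 0
[col 3] PV: children P:{G}, V:{A} ∪→ {A,G}; cost 1
[col 3] BPUV: children BU:{T}, PV:{A,G} ∪→ {A,G,T}; cost 1
[col 3] RX: children R:{T}, X:{T} ∩→ {T}; cost 0
[col 3] BPRUVX: children BPUV:{A,G,T}, RX:{T} ∩→ {T}; cost 0
[col 4] BU: children B:{G}, U:{T} ∪→ {G,T}; cost 1
[col 4] PV: children P:{T}, V:{T} ∩→ {T}; cost 0
[col 4] BPUV: children BU:{G,T}, PV:{T} ∩→ {T}; cost 0
[col 4] RX: children R:{A}, X:{T} ∪→ {A,T}; cost 1
[col 4] BPRUVX: children BPUV:{T}, RX:{A,T} ∩→ {T}; cost 0
per-site changes: [3, 3, 4, 2, 2]; total = 14

3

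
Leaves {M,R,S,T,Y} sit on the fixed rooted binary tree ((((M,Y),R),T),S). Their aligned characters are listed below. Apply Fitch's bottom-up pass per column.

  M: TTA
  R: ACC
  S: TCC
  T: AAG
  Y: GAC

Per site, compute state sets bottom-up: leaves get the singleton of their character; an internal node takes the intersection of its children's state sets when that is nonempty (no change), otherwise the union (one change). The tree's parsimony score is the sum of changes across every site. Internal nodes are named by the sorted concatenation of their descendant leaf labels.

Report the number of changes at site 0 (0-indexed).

[col 0] MY: children M:{T}, Y:{G} ∪→ {G,T}; cost 1
[col 0] MRY: children MY:{G,T}, R:{A} ∪→ {A,G,T}; cost 1
[col 0] MRTY: children MRY:{A,G,T}, T:{A} ∩→ {A}; cost 0
[col 0] MRSTY: children MRTY:{A}, S:{T} ∪→ {A,T}; cost 1
[col 1] MY: children M:{T}, Y:{A} ∪→ {A,T}; cost 1
[col 1] MRY: children MY:{A,T}, R:{C} ∪→ {A,C,T}; cost 1
[col 1] MRTY: children MRY:{A,C,T}, T:{A} ∩→ {A}; cost 0
[col 1] MRSTY: children MRTY:{A}, S:{C} ∪→ {A,C}; cost 1
[col 2] MY: children M:{A}, Y:{C} ∪→ {A,C}; cost 1
[col 2] MRY: children MY:{A,C}, R:{C} ∩→ {C}; cost 0
[col 2] MRTY: children MRY:{C}, T:{G} ∪→ {C,G}; cost 1
[col 2] MRSTY: children MRTY:{C,G}, S:{C} ∩→ {C}; cost 0
per-site changes: [3, 3, 2]; total = 8

3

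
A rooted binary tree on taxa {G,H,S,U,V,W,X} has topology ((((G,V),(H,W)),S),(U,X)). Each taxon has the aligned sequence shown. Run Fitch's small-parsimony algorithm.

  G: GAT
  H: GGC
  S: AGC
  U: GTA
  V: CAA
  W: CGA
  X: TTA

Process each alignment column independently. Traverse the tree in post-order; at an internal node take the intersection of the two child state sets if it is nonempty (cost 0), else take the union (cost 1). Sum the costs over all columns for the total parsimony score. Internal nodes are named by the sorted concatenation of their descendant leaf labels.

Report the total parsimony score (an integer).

site 0, node GV: G={G} ∪ V={C} → {C,G} (+1)
site 0, node HW: H={G} ∪ W={C} → {C,G} (+1)
site 0, node GHVW: GV={C,G} ∩ HW={C,G} → {C,G} (+0)
site 0, node GHSVW: GHVW={C,G} ∪ S={A} → {A,C,G} (+1)
site 0, node UX: U={G} ∪ X={T} → {G,T} (+1)
site 0, node GHSUVWX: GHSVW={A,C,G} ∩ UX={G,T} → {G} (+0)
site 1, node GV: G={A} ∩ V={A} → {A} (+0)
site 1, node HW: H={G} ∩ W={G} → {G} (+0)
site 1, node GHVW: GV={A} ∪ HW={G} → {A,G} (+1)
site 1, node GHSVW: GHVW={A,G} ∩ S={G} → {G} (+0)
site 1, node UX: U={T} ∩ X={T} → {T} (+0)
site 1, node GHSUVWX: GHSVW={G} ∪ UX={T} → {G,T} (+1)
site 2, node GV: G={T} ∪ V={A} → {A,T} (+1)
site 2, node HW: H={C} ∪ W={A} → {A,C} (+1)
site 2, node GHVW: GV={A,T} ∩ HW={A,C} → {A} (+0)
site 2, node GHSVW: GHVW={A} ∪ S={C} → {A,C} (+1)
site 2, node UX: U={A} ∩ X={A} → {A} (+0)
site 2, node GHSUVWX: GHSVW={A,C} ∩ UX={A} → {A} (+0)
per-site changes: [4, 2, 3]; total = 9

9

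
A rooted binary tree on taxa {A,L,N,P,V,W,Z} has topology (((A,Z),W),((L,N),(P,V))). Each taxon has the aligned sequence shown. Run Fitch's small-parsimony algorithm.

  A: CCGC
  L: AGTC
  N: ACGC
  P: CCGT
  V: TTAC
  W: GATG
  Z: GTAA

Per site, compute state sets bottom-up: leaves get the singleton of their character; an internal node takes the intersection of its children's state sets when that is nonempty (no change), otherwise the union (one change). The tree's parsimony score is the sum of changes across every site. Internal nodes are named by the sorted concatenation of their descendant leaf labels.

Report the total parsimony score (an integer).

[col 0] AZ: children A:{C}, Z:{G} ∪→ {C,G}; cost 1
[col 0] AWZ: children AZ:{C,G}, W:{G} ∩→ {G}; cost 0
[col 0] LN: children L:{A}, N:{A} ∩→ {A}; cost 0
[col 0] PV: children P:{C}, V:{T} ∪→ {C,T}; cost 1
[col 0] LNPV: children LN:{A}, PV:{C,T} ∪→ {A,C,T}; cost 1
[col 0] ALNPVWZ: children AWZ:{G}, LNPV:{A,C,T} ∪→ {A,C,G,T}; cost 1
[col 1] AZ: children A:{C}, Z:{T} ∪→ {C,T}; cost 1
[col 1] AWZ: children AZ:{C,T}, W:{A} ∪→ {A,C,T}; cost 1
[col 1] LN: children L:{G}, N:{C} ∪→ {C,G}; cost 1
[col 1] PV: children P:{C}, V:{T} ∪→ {C,T}; cost 1
[col 1] LNPV: children LN:{C,G}, PV:{C,T} ∩→ {C}; cost 0
[col 1] ALNPVWZ: children AWZ:{A,C,T}, LNPV:{C} ∩→ {C}; cost 0
[col 2] AZ: children A:{G}, Z:{A} ∪→ {A,G}; cost 1
[col 2] AWZ: children AZ:{A,G}, W:{T} ∪→ {A,G,T}; cost 1
[col 2] LN: children L:{T}, N:{G} ∪→ {G,T}; cost 1
[col 2] PV: children P:{G}, V:{A} ∪→ {A,G}; cost 1
[col 2] LNPV: children LN:{G,T}, PV:{A,G} ∩→ {G}; cost 0
[col 2] ALNPVWZ: children AWZ:{A,G,T}, LNPV:{G} ∩→ {G}; cost 0
[col 3] AZ: children A:{C}, Z:{A} ∪→ {A,C}; cost 1
[col 3] AWZ: children AZ:{A,C}, W:{G} ∪→ {A,C,G}; cost 1
[col 3] LN: children L:{C}, N:{C} ∩→ {C}; cost 0
[col 3] PV: children P:{T}, V:{C} ∪→ {C,T}; cost 1
[col 3] LNPV: children LN:{C}, PV:{C,T} ∩→ {C}; cost 0
[col 3] ALNPVWZ: children AWZ:{A,C,G}, LNPV:{C} ∩→ {C}; cost 0
per-site changes: [4, 4, 4, 3]; total = 15

15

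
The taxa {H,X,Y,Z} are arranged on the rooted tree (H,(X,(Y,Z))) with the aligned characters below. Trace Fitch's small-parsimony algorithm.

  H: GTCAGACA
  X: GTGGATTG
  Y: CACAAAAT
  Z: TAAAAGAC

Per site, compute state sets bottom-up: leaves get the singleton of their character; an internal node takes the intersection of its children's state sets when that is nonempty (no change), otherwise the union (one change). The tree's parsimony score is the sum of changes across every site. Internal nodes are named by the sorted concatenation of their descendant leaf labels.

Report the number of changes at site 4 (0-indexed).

1

YZ@0: {C} ∪ {T} = {C,T} (union, +1)
XYZ@0: {G} ∪ {C,T} = {C,G,T} (union, +1)
HXYZ@0: {G} ∩ {C,G,T} = {G} (intersection, +0)
YZ@1: {A} ∩ {A} = {A} (intersection, +0)
XYZ@1: {T} ∪ {A} = {A,T} (union, +1)
HXYZ@1: {T} ∩ {A,T} = {T} (intersection, +0)
YZ@2: {C} ∪ {A} = {A,C} (union, +1)
XYZ@2: {G} ∪ {A,C} = {A,C,G} (union, +1)
HXYZ@2: {C} ∩ {A,C,G} = {C} (intersection, +0)
YZ@3: {A} ∩ {A} = {A} (intersection, +0)
XYZ@3: {G} ∪ {A} = {A,G} (union, +1)
HXYZ@3: {A} ∩ {A,G} = {A} (intersection, +0)
YZ@4: {A} ∩ {A} = {A} (intersection, +0)
XYZ@4: {A} ∩ {A} = {A} (intersection, +0)
HXYZ@4: {G} ∪ {A} = {A,G} (union, +1)
YZ@5: {A} ∪ {G} = {A,G} (union, +1)
XYZ@5: {T} ∪ {A,G} = {A,G,T} (union, +1)
HXYZ@5: {A} ∩ {A,G,T} = {A} (intersection, +0)
YZ@6: {A} ∩ {A} = {A} (intersection, +0)
XYZ@6: {T} ∪ {A} = {A,T} (union, +1)
HXYZ@6: {C} ∪ {A,T} = {A,C,T} (union, +1)
YZ@7: {T} ∪ {C} = {C,T} (union, +1)
XYZ@7: {G} ∪ {C,T} = {C,G,T} (union, +1)
HXYZ@7: {A} ∪ {C,G,T} = {A,C,G,T} (union, +1)
per-site changes: [2, 1, 2, 1, 1, 2, 2, 3]; total = 14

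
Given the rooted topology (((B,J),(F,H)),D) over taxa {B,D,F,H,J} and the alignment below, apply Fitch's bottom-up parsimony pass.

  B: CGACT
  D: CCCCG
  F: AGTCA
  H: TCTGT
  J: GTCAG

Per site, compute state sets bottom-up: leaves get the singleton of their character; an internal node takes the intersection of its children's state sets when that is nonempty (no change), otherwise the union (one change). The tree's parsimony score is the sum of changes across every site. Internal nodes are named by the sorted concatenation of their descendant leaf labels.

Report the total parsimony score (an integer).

[col 0] BJ: children B:{C}, J:{G} ∪→ {C,G}; cost 1
[col 0] FH: children F:{A}, H:{T} ∪→ {A,T}; cost 1
[col 0] BFHJ: children BJ:{C,G}, FH:{A,T} ∪→ {A,C,G,T}; cost 1
[col 0] BDFHJ: children BFHJ:{A,C,G,T}, D:{C} ∩→ {C}; cost 0
[col 1] BJ: children B:{G}, J:{T} ∪→ {G,T}; cost 1
[col 1] FH: children F:{G}, H:{C} ∪→ {C,G}; cost 1
[col 1] BFHJ: children BJ:{G,T}, FH:{C,G} ∩→ {G}; cost 0
[col 1] BDFHJ: children BFHJ:{G}, D:{C} ∪→ {C,G}; cost 1
[col 2] BJ: children B:{A}, J:{C} ∪→ {A,C}; cost 1
[col 2] FH: children F:{T}, H:{T} ∩→ {T}; cost 0
[col 2] BFHJ: children BJ:{A,C}, FH:{T} ∪→ {A,C,T}; cost 1
[col 2] BDFHJ: children BFHJ:{A,C,T}, D:{C} ∩→ {C}; cost 0
[col 3] BJ: children B:{C}, J:{A} ∪→ {A,C}; cost 1
[col 3] FH: children F:{C}, H:{G} ∪→ {C,G}; cost 1
[col 3] BFHJ: children BJ:{A,C}, FH:{C,G} ∩→ {C}; cost 0
[col 3] BDFHJ: children BFHJ:{C}, D:{C} ∩→ {C}; cost 0
[col 4] BJ: children B:{T}, J:{G} ∪→ {G,T}; cost 1
[col 4] FH: children F:{A}, H:{T} ∪→ {A,T}; cost 1
[col 4] BFHJ: children BJ:{G,T}, FH:{A,T} ∩→ {T}; cost 0
[col 4] BDFHJ: children BFHJ:{T}, D:{G} ∪→ {G,T}; cost 1
per-site changes: [3, 3, 2, 2, 3]; total = 13

13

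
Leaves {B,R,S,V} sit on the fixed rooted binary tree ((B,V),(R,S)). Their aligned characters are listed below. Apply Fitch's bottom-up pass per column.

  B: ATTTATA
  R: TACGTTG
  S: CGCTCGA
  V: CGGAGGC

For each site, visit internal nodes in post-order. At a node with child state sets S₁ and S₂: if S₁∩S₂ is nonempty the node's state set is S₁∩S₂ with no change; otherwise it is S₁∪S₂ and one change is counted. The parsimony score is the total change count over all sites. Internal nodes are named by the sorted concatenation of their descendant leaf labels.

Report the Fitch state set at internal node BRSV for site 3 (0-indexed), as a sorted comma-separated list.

T

[col 0] BV: children B:{A}, V:{C} ∪→ {A,C}; cost 1
[col 0] RS: children R:{T}, S:{C} ∪→ {C,T}; cost 1
[col 0] BRSV: children BV:{A,C}, RS:{C,T} ∩→ {C}; cost 0
[col 1] BV: children B:{T}, V:{G} ∪→ {G,T}; cost 1
[col 1] RS: children R:{A}, S:{G} ∪→ {A,G}; cost 1
[col 1] BRSV: children BV:{G,T}, RS:{A,G} ∩→ {G}; cost 0
[col 2] BV: children B:{T}, V:{G} ∪→ {G,T}; cost 1
[col 2] RS: children R:{C}, S:{C} ∩→ {C}; cost 0
[col 2] BRSV: children BV:{G,T}, RS:{C} ∪→ {C,G,T}; cost 1
[col 3] BV: children B:{T}, V:{A} ∪→ {A,T}; cost 1
[col 3] RS: children R:{G}, S:{T} ∪→ {G,T}; cost 1
[col 3] BRSV: children BV:{A,T}, RS:{G,T} ∩→ {T}; cost 0
[col 4] BV: children B:{A}, V:{G} ∪→ {A,G}; cost 1
[col 4] RS: children R:{T}, S:{C} ∪→ {C,T}; cost 1
[col 4] BRSV: children BV:{A,G}, RS:{C,T} ∪→ {A,C,G,T}; cost 1
[col 5] BV: children B:{T}, V:{G} ∪→ {G,T}; cost 1
[col 5] RS: children R:{T}, S:{G} ∪→ {G,T}; cost 1
[col 5] BRSV: children BV:{G,T}, RS:{G,T} ∩→ {G,T}; cost 0
[col 6] BV: children B:{A}, V:{C} ∪→ {A,C}; cost 1
[col 6] RS: children R:{G}, S:{A} ∪→ {A,G}; cost 1
[col 6] BRSV: children BV:{A,C}, RS:{A,G} ∩→ {A}; cost 0
per-site changes: [2, 2, 2, 2, 3, 2, 2]; total = 15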